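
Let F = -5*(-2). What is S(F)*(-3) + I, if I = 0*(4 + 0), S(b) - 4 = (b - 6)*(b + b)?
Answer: -252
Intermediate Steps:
F = 10
S(b) = 4 + 2*b*(-6 + b) (S(b) = 4 + (b - 6)*(b + b) = 4 + (-6 + b)*(2*b) = 4 + 2*b*(-6 + b))
I = 0 (I = 0*4 = 0)
S(F)*(-3) + I = (4 - 12*10 + 2*10²)*(-3) + 0 = (4 - 120 + 2*100)*(-3) + 0 = (4 - 120 + 200)*(-3) + 0 = 84*(-3) + 0 = -252 + 0 = -252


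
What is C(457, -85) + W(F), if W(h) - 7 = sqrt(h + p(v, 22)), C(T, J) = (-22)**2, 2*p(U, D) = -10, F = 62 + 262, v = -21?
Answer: 491 + sqrt(319) ≈ 508.86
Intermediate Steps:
F = 324
p(U, D) = -5 (p(U, D) = (1/2)*(-10) = -5)
C(T, J) = 484
W(h) = 7 + sqrt(-5 + h) (W(h) = 7 + sqrt(h - 5) = 7 + sqrt(-5 + h))
C(457, -85) + W(F) = 484 + (7 + sqrt(-5 + 324)) = 484 + (7 + sqrt(319)) = 491 + sqrt(319)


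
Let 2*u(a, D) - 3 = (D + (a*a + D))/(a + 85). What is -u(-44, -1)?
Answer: -2057/82 ≈ -25.085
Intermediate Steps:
u(a, D) = 3/2 + (a² + 2*D)/(2*(85 + a)) (u(a, D) = 3/2 + ((D + (a*a + D))/(a + 85))/2 = 3/2 + ((D + (a² + D))/(85 + a))/2 = 3/2 + ((D + (D + a²))/(85 + a))/2 = 3/2 + ((a² + 2*D)/(85 + a))/2 = 3/2 + (a² + 2*D)/(2*(85 + a)))
-u(-44, -1) = -(255 + (-44)² + 2*(-1) + 3*(-44))/(2*(85 - 44)) = -(255 + 1936 - 2 - 132)/(2*41) = -2057/(2*41) = -1*2057/82 = -2057/82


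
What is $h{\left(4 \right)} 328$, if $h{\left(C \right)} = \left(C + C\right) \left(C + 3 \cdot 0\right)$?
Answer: $10496$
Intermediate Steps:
$h{\left(C \right)} = 2 C^{2}$ ($h{\left(C \right)} = 2 C \left(C + 0\right) = 2 C C = 2 C^{2}$)
$h{\left(4 \right)} 328 = 2 \cdot 4^{2} \cdot 328 = 2 \cdot 16 \cdot 328 = 32 \cdot 328 = 10496$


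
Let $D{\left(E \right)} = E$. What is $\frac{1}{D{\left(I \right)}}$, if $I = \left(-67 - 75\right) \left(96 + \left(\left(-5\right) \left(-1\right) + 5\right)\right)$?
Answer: $- \frac{1}{15052} \approx -6.6436 \cdot 10^{-5}$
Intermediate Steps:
$I = -15052$ ($I = - 142 \left(96 + \left(5 + 5\right)\right) = - 142 \left(96 + 10\right) = \left(-142\right) 106 = -15052$)
$\frac{1}{D{\left(I \right)}} = \frac{1}{-15052} = - \frac{1}{15052}$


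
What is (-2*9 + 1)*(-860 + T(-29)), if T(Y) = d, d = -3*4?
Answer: 14824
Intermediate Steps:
d = -12
T(Y) = -12
(-2*9 + 1)*(-860 + T(-29)) = (-2*9 + 1)*(-860 - 12) = (-18 + 1)*(-872) = -17*(-872) = 14824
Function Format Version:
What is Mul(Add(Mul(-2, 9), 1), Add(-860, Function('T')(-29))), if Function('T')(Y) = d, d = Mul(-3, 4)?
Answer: 14824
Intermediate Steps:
d = -12
Function('T')(Y) = -12
Mul(Add(Mul(-2, 9), 1), Add(-860, Function('T')(-29))) = Mul(Add(Mul(-2, 9), 1), Add(-860, -12)) = Mul(Add(-18, 1), -872) = Mul(-17, -872) = 14824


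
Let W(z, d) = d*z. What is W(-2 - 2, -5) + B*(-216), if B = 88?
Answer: -18988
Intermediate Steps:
W(-2 - 2, -5) + B*(-216) = -5*(-2 - 2) + 88*(-216) = -5*(-4) - 19008 = 20 - 19008 = -18988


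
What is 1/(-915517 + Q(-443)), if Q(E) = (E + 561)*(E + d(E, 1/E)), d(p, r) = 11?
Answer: -1/966493 ≈ -1.0347e-6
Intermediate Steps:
Q(E) = (11 + E)*(561 + E) (Q(E) = (E + 561)*(E + 11) = (561 + E)*(11 + E) = (11 + E)*(561 + E))
1/(-915517 + Q(-443)) = 1/(-915517 + (6171 + (-443)**2 + 572*(-443))) = 1/(-915517 + (6171 + 196249 - 253396)) = 1/(-915517 - 50976) = 1/(-966493) = -1/966493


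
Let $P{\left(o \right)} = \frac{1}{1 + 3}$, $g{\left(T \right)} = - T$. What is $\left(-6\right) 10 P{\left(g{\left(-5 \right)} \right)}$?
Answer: $-15$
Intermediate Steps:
$P{\left(o \right)} = \frac{1}{4}$
$\left(-6\right) 10 P{\left(g{\left(-5 \right)} \right)} = \left(-6\right) 10 \cdot \frac{1}{4} = \left(-60\right) \frac{1}{4} = -15$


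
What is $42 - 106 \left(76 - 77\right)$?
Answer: $148$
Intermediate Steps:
$42 - 106 \left(76 - 77\right) = 42 - -106 = 42 + 106 = 148$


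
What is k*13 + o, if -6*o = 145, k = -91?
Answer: -7243/6 ≈ -1207.2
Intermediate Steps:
o = -145/6 (o = -⅙*145 = -145/6 ≈ -24.167)
k*13 + o = -91*13 - 145/6 = -1183 - 145/6 = -7243/6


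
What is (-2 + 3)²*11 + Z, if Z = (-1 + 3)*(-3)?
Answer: 5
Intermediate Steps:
Z = -6 (Z = 2*(-3) = -6)
(-2 + 3)²*11 + Z = (-2 + 3)²*11 - 6 = 1²*11 - 6 = 1*11 - 6 = 11 - 6 = 5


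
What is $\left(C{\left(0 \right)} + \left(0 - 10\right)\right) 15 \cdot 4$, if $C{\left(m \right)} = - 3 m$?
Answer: $-600$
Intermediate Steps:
$\left(C{\left(0 \right)} + \left(0 - 10\right)\right) 15 \cdot 4 = \left(\left(-3\right) 0 + \left(0 - 10\right)\right) 15 \cdot 4 = \left(0 + \left(0 - 10\right)\right) 15 \cdot 4 = \left(0 - 10\right) 15 \cdot 4 = \left(-10\right) 15 \cdot 4 = \left(-150\right) 4 = -600$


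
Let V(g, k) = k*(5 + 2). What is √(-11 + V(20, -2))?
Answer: 5*I ≈ 5.0*I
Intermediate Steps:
V(g, k) = 7*k (V(g, k) = k*7 = 7*k)
√(-11 + V(20, -2)) = √(-11 + 7*(-2)) = √(-11 - 14) = √(-25) = 5*I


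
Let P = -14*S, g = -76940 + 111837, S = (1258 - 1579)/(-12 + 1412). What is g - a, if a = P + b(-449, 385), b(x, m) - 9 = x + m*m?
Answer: -11289121/100 ≈ -1.1289e+5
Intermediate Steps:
S = -321/1400 ≈ -0.22929
g = 34897
b(x, m) = 9 + x + m² (b(x, m) = 9 + (x + m*m) = 9 + (x + m²) = 9 + x + m²)
P = 321/100 (P = -14*(-321/1400) = 321/100 ≈ 3.2100)
a = 14778821/100 (a = 321/100 + (9 - 449 + 385²) = 321/100 + (9 - 449 + 148225) = 321/100 + 147785 = 14778821/100 ≈ 1.4779e+5)
g - a = 34897 - 1*14778821/100 = 34897 - 14778821/100 = -11289121/100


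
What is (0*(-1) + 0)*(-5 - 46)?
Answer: 0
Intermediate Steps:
(0*(-1) + 0)*(-5 - 46) = (0 + 0)*(-51) = 0*(-51) = 0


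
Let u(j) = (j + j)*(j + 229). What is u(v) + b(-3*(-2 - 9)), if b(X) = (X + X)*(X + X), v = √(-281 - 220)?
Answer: 3354 + 458*I*√501 ≈ 3354.0 + 10251.0*I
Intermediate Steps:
v = I*√501 (v = √(-501) = I*√501 ≈ 22.383*I)
u(j) = 2*j*(229 + j) (u(j) = (2*j)*(229 + j) = 2*j*(229 + j))
b(X) = 4*X² (b(X) = (2*X)*(2*X) = 4*X²)
u(v) + b(-3*(-2 - 9)) = 2*(I*√501)*(229 + I*√501) + 4*(-3*(-2 - 9))² = 2*I*√501*(229 + I*√501) + 4*(-3*(-11))² = 2*I*√501*(229 + I*√501) + 4*33² = 2*I*√501*(229 + I*√501) + 4*1089 = 2*I*√501*(229 + I*√501) + 4356 = 4356 + 2*I*√501*(229 + I*√501)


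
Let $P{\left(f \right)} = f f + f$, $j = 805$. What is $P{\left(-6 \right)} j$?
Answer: $24150$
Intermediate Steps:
$P{\left(f \right)} = f + f^{2}$ ($P{\left(f \right)} = f^{2} + f = f + f^{2}$)
$P{\left(-6 \right)} j = - 6 \left(1 - 6\right) 805 = \left(-6\right) \left(-5\right) 805 = 30 \cdot 805 = 24150$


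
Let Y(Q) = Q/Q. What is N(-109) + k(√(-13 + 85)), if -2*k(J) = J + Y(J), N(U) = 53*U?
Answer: -11555/2 - 3*√2 ≈ -5781.7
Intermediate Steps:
Y(Q) = 1
k(J) = -½ - J/2 (k(J) = -(J + 1)/2 = -(1 + J)/2 = -½ - J/2)
N(-109) + k(√(-13 + 85)) = 53*(-109) + (-½ - √(-13 + 85)/2) = -5777 + (-½ - 3*√2) = -11555/2 - 3*√2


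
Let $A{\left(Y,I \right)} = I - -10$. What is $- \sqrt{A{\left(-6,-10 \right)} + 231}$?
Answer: $- \sqrt{231} \approx -15.199$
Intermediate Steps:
$A{\left(Y,I \right)} = 10 + I$ ($A{\left(Y,I \right)} = I + 10 = 10 + I$)
$- \sqrt{A{\left(-6,-10 \right)} + 231} = - \sqrt{\left(10 - 10\right) + 231} = - \sqrt{0 + 231} = - \sqrt{231}$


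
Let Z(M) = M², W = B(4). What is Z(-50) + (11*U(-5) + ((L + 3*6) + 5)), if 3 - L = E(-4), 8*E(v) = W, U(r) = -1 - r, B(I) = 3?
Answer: 20557/8 ≈ 2569.6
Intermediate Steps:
W = 3
E(v) = 3/8 (E(v) = (⅛)*3 = 3/8)
L = 21/8 (L = 3 - 1*3/8 = 3 - 3/8 = 21/8 ≈ 2.6250)
Z(-50) + (11*U(-5) + ((L + 3*6) + 5)) = (-50)² + (11*(-1 - 1*(-5)) + ((21/8 + 3*6) + 5)) = 2500 + (11*(-1 + 5) + ((21/8 + 18) + 5)) = 2500 + (11*4 + (165/8 + 5)) = 2500 + (44 + 205/8) = 2500 + 557/8 = 20557/8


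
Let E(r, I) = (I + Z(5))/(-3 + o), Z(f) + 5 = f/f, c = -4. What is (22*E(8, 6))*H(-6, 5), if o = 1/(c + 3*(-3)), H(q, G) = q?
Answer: 429/5 ≈ 85.800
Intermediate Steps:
Z(f) = -4 (Z(f) = -5 + f/f = -5 + 1 = -4)
o = -1/13 (o = 1/(-4 + 3*(-3)) = 1/(-4 - 9) = 1/(-13) = -1/13 ≈ -0.076923)
E(r, I) = 13/10 - 13*I/40 (E(r, I) = (I - 4)/(-3 - 1/13) = (-4 + I)/(-40/13) = (-4 + I)*(-13/40) = 13/10 - 13*I/40)
(22*E(8, 6))*H(-6, 5) = (22*(13/10 - 13/40*6))*(-6) = (22*(13/10 - 39/20))*(-6) = (22*(-13/20))*(-6) = -143/10*(-6) = 429/5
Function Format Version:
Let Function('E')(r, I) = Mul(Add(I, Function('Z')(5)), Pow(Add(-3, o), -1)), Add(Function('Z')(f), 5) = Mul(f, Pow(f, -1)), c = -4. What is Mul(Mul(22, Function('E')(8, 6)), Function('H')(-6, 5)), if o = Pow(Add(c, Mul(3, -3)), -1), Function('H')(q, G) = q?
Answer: Rational(429, 5) ≈ 85.800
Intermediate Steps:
Function('Z')(f) = -4 (Function('Z')(f) = Add(-5, Mul(f, Pow(f, -1))) = Add(-5, 1) = -4)
o = Rational(-1, 13) (o = Pow(Add(-4, Mul(3, -3)), -1) = Pow(Add(-4, -9), -1) = Pow(-13, -1) = Rational(-1, 13) ≈ -0.076923)
Function('E')(r, I) = Add(Rational(13, 10), Mul(Rational(-13, 40), I)) (Function('E')(r, I) = Mul(Add(I, -4), Pow(Add(-3, Rational(-1, 13)), -1)) = Mul(Add(-4, I), Pow(Rational(-40, 13), -1)) = Mul(Add(-4, I), Rational(-13, 40)) = Add(Rational(13, 10), Mul(Rational(-13, 40), I)))
Mul(Mul(22, Function('E')(8, 6)), Function('H')(-6, 5)) = Mul(Mul(22, Add(Rational(13, 10), Mul(Rational(-13, 40), 6))), -6) = Mul(Mul(22, Add(Rational(13, 10), Rational(-39, 20))), -6) = Mul(Mul(22, Rational(-13, 20)), -6) = Mul(Rational(-143, 10), -6) = Rational(429, 5)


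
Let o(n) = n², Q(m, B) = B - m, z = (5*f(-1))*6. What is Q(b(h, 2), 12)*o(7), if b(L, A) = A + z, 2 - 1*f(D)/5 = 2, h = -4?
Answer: 490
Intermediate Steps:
f(D) = 0 (f(D) = 10 - 5*2 = 10 - 10 = 0)
z = 0 (z = (5*0)*6 = 0*6 = 0)
b(L, A) = A (b(L, A) = A + 0 = A)
Q(b(h, 2), 12)*o(7) = (12 - 1*2)*7² = (12 - 2)*49 = 10*49 = 490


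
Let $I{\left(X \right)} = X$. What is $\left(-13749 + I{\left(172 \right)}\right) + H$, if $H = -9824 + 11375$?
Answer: $-12026$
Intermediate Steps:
$H = 1551$
$\left(-13749 + I{\left(172 \right)}\right) + H = \left(-13749 + 172\right) + 1551 = -13577 + 1551 = -12026$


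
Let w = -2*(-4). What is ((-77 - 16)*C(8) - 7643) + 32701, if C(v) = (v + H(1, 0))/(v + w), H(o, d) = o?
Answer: 400091/16 ≈ 25006.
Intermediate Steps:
w = 8
C(v) = (1 + v)/(8 + v) (C(v) = (v + 1)/(v + 8) = (1 + v)/(8 + v))
((-77 - 16)*C(8) - 7643) + 32701 = ((-77 - 16)*((1 + 8)/(8 + 8)) - 7643) + 32701 = (-93*9/16 - 7643) + 32701 = (-837/16 - 7643) + 32701 = -123125/16 + 32701 = 400091/16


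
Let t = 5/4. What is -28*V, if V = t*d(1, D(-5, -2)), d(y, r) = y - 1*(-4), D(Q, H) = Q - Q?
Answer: -175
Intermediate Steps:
D(Q, H) = 0
d(y, r) = 4 + y (d(y, r) = y + 4 = 4 + y)
t = 5/4 (t = 5*(¼) = 5/4 ≈ 1.2500)
V = 25/4 (V = 5*(4 + 1)/4 = (5/4)*5 = 25/4 ≈ 6.2500)
-28*V = -28*25/4 = -175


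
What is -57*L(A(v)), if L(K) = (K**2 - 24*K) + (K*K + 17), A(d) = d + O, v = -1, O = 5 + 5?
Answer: 2109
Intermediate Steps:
O = 10
A(d) = 10 + d (A(d) = d + 10 = 10 + d)
L(K) = 17 - 24*K + 2*K**2 (L(K) = (K**2 - 24*K) + (K**2 + 17) = (K**2 - 24*K) + (17 + K**2) = 17 - 24*K + 2*K**2)
-57*L(A(v)) = -57*(17 - 24*(10 - 1) + 2*(10 - 1)**2) = -57*(17 - 24*9 + 2*9**2) = -57*(17 - 216 + 2*81) = -57*(17 - 216 + 162) = -57*(-37) = 2109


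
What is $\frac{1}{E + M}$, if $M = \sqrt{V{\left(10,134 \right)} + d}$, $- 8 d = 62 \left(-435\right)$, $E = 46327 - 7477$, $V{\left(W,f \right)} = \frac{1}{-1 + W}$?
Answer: $\frac{1398600}{54335488631} - \frac{6 \sqrt{121369}}{54335488631} \approx 2.5702 \cdot 10^{-5}$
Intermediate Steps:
$E = 38850$ ($E = 46327 - 7477 = 38850$)
$d = \frac{13485}{4}$ ($d = - \frac{62 \left(-435\right)}{8} = \left(- \frac{1}{8}\right) \left(-26970\right) = \frac{13485}{4} \approx 3371.3$)
$M = \frac{\sqrt{121369}}{6}$ ($M = \sqrt{\frac{1}{-1 + 10} + \frac{13485}{4}} = \sqrt{\frac{1}{9} + \frac{13485}{4}} = \sqrt{\frac{121369}{36}} = \frac{\sqrt{121369}}{6} \approx 58.063$)
$\frac{1}{E + M} = \frac{1}{38850 + \frac{\sqrt{121369}}{6}}$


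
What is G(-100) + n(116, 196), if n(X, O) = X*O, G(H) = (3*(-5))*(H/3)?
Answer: 23236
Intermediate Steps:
G(H) = -5*H (G(H) = -15*H/3 = -5*H)
n(X, O) = O*X
G(-100) + n(116, 196) = -5*(-100) + 196*116 = 500 + 22736 = 23236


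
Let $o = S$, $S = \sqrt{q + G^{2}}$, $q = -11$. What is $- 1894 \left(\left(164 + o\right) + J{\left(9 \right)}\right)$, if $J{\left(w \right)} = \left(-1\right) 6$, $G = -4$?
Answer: $-299252 - 1894 \sqrt{5} \approx -3.0349 \cdot 10^{5}$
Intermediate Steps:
$J{\left(w \right)} = -6$
$S = \sqrt{5}$ ($S = \sqrt{-11 + \left(-4\right)^{2}} = \sqrt{-11 + 16} = \sqrt{5} \approx 2.2361$)
$o = \sqrt{5} \approx 2.2361$
$- 1894 \left(\left(164 + o\right) + J{\left(9 \right)}\right) = - 1894 \left(\left(164 + \sqrt{5}\right) - 6\right) = - 1894 \left(158 + \sqrt{5}\right) = -299252 - 1894 \sqrt{5}$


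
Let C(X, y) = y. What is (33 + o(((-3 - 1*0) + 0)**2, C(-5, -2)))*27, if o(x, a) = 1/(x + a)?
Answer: 6264/7 ≈ 894.86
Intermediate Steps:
o(x, a) = 1/(a + x)
(33 + o(((-3 - 1*0) + 0)**2, C(-5, -2)))*27 = (33 + 1/(-2 + ((-3 - 1*0) + 0)**2))*27 = (33 + 1/(-2 + ((-3 + 0) + 0)**2))*27 = (33 + 1/(-2 + (-3 + 0)**2))*27 = (33 + 1/(-2 + (-3)**2))*27 = (33 + 1/(-2 + 9))*27 = (33 + 1/7)*27 = (232/7)*27 = 6264/7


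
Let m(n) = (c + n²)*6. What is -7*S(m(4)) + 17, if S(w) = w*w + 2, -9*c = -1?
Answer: -588673/9 ≈ -65408.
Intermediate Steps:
c = ⅑ (c = -⅑*(-1) = ⅑ ≈ 0.11111)
m(n) = ⅔ + 6*n² (m(n) = (⅑ + n²)*6 = ⅔ + 6*n²)
S(w) = 2 + w² (S(w) = w² + 2 = 2 + w²)
-7*S(m(4)) + 17 = -7*(2 + (⅔ + 6*4²)²) + 17 = -7*(2 + (⅔ + 6*16)²) + 17 = -7*(2 + (⅔ + 96)²) + 17 = -7*(2 + (290/3)²) + 17 = -7*(2 + 84100/9) + 17 = -7*84118/9 + 17 = -588826/9 + 17 = -588673/9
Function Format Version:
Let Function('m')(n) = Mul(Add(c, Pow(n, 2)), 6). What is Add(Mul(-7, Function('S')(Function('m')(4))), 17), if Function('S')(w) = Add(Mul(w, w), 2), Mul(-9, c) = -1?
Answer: Rational(-588673, 9) ≈ -65408.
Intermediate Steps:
c = Rational(1, 9) (c = Mul(Rational(-1, 9), -1) = Rational(1, 9) ≈ 0.11111)
Function('m')(n) = Add(Rational(2, 3), Mul(6, Pow(n, 2))) (Function('m')(n) = Mul(Add(Rational(1, 9), Pow(n, 2)), 6) = Add(Rational(2, 3), Mul(6, Pow(n, 2))))
Function('S')(w) = Add(2, Pow(w, 2)) (Function('S')(w) = Add(Pow(w, 2), 2) = Add(2, Pow(w, 2)))
Add(Mul(-7, Function('S')(Function('m')(4))), 17) = Add(Mul(-7, Add(2, Pow(Add(Rational(2, 3), Mul(6, Pow(4, 2))), 2))), 17) = Add(Mul(-7, Add(2, Pow(Add(Rational(2, 3), Mul(6, 16)), 2))), 17) = Add(Mul(-7, Add(2, Pow(Add(Rational(2, 3), 96), 2))), 17) = Add(Mul(-7, Add(2, Pow(Rational(290, 3), 2))), 17) = Add(Mul(-7, Add(2, Rational(84100, 9))), 17) = Add(Mul(-7, Rational(84118, 9)), 17) = Add(Rational(-588826, 9), 17) = Rational(-588673, 9)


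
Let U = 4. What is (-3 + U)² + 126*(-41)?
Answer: -5165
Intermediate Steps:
(-3 + U)² + 126*(-41) = (-3 + 4)² + 126*(-41) = 1² - 5166 = 1 - 5166 = -5165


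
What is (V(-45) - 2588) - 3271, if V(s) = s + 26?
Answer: -5878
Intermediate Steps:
V(s) = 26 + s
(V(-45) - 2588) - 3271 = ((26 - 45) - 2588) - 3271 = (-19 - 2588) - 3271 = -2607 - 3271 = -5878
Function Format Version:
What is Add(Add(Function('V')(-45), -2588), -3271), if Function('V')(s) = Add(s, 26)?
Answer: -5878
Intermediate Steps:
Function('V')(s) = Add(26, s)
Add(Add(Function('V')(-45), -2588), -3271) = Add(Add(Add(26, -45), -2588), -3271) = Add(Add(-19, -2588), -3271) = Add(-2607, -3271) = -5878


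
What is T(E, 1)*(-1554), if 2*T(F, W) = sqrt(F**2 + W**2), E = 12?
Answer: -777*sqrt(145) ≈ -9356.3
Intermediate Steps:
T(F, W) = sqrt(F**2 + W**2)/2
T(E, 1)*(-1554) = (sqrt(12**2 + 1**2)/2)*(-1554) = (sqrt(144 + 1)/2)*(-1554) = (sqrt(145)/2)*(-1554) = -777*sqrt(145)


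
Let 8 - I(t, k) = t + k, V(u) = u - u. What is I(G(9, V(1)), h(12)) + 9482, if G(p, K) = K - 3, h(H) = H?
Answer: 9481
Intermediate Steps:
V(u) = 0
G(p, K) = -3 + K
I(t, k) = 8 - k - t (I(t, k) = 8 - (t + k) = 8 - (k + t) = 8 + (-k - t) = 8 - k - t)
I(G(9, V(1)), h(12)) + 9482 = (8 - 1*12 - (-3 + 0)) + 9482 = (8 - 12 - 1*(-3)) + 9482 = (8 - 12 + 3) + 9482 = -1 + 9482 = 9481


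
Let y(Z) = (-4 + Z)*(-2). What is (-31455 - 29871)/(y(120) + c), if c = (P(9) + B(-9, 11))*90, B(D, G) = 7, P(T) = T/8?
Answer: -245304/1997 ≈ -122.84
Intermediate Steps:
P(T) = T/8 (P(T) = T*(⅛) = T/8)
y(Z) = 8 - 2*Z
c = 2925/4 (c = ((⅛)*9 + 7)*90 = (9/8 + 7)*90 = (65/8)*90 = 2925/4 ≈ 731.25)
(-31455 - 29871)/(y(120) + c) = (-31455 - 29871)/((8 - 2*120) + 2925/4) = -61326/((8 - 240) + 2925/4) = -61326/(-232 + 2925/4) = -61326/1997/4 = -61326*4/1997 = -245304/1997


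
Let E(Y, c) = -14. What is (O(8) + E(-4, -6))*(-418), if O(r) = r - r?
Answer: 5852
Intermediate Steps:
O(r) = 0
(O(8) + E(-4, -6))*(-418) = (0 - 14)*(-418) = -14*(-418) = 5852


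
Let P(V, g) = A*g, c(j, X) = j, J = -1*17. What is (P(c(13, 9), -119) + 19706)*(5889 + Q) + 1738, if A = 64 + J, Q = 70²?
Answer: 152266895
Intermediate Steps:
J = -17
Q = 4900
A = 47 (A = 64 - 17 = 47)
P(V, g) = 47*g
(P(c(13, 9), -119) + 19706)*(5889 + Q) + 1738 = (47*(-119) + 19706)*(5889 + 4900) + 1738 = (-5593 + 19706)*10789 + 1738 = 14113*10789 + 1738 = 152265157 + 1738 = 152266895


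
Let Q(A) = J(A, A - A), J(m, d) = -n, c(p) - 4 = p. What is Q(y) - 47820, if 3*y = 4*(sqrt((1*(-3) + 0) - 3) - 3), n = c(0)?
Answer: -47824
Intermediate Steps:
c(p) = 4 + p
n = 4 (n = 4 + 0 = 4)
y = -4 + 4*I*sqrt(6)/3 (y = (4*(sqrt((1*(-3) + 0) - 3) - 3))/3 = (4*(sqrt((-3 + 0) - 3) - 3))/3 = (4*(sqrt(-3 - 3) - 3))/3 = (4*(sqrt(-6) - 3))/3 = (4*(I*sqrt(6) - 3))/3 = (4*(-3 + I*sqrt(6)))/3 = (-12 + 4*I*sqrt(6))/3 = -4 + 4*I*sqrt(6)/3 ≈ -4.0 + 3.266*I)
J(m, d) = -4 (J(m, d) = -1*4 = -4)
Q(A) = -4
Q(y) - 47820 = -4 - 47820 = -47824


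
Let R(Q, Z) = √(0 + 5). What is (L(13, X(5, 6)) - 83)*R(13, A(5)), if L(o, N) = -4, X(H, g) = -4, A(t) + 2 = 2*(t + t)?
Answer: -87*√5 ≈ -194.54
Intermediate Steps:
A(t) = -2 + 4*t (A(t) = -2 + 2*(t + t) = -2 + 2*(2*t) = -2 + 4*t)
R(Q, Z) = √5
(L(13, X(5, 6)) - 83)*R(13, A(5)) = (-4 - 83)*√5 = -87*√5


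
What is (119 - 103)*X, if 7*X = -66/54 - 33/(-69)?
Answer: -352/207 ≈ -1.7005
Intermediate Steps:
X = -22/207 (X = (-66/54 - 33/(-69))/7 = (-66*1/54 - 33*(-1/69))/7 = (-11/9 + 11/23)/7 = (⅐)*(-154/207) = -22/207 ≈ -0.10628)
(119 - 103)*X = (119 - 103)*(-22/207) = 16*(-22/207) = -352/207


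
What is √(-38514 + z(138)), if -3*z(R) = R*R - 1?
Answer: I*√403755/3 ≈ 211.81*I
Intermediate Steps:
z(R) = ⅓ - R²/3 (z(R) = -(R*R - 1)/3 = -(R² - 1)/3 = -(-1 + R²)/3 = ⅓ - R²/3)
√(-38514 + z(138)) = √(-38514 + (⅓ - ⅓*138²)) = √(-38514 + (⅓ - ⅓*19044)) = √(-38514 + (⅓ - 6348)) = √(-38514 - 19043/3) = √(-134585/3) = I*√403755/3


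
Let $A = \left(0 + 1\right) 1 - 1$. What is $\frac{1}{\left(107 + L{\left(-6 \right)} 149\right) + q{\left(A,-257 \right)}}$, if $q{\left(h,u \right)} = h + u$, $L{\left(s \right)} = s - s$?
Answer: $- \frac{1}{150} \approx -0.0066667$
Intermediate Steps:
$L{\left(s \right)} = 0$
$A = 0$ ($A = 1 \cdot 1 - 1 = 1 - 1 = 0$)
$\frac{1}{\left(107 + L{\left(-6 \right)} 149\right) + q{\left(A,-257 \right)}} = \frac{1}{\left(107 + 0 \cdot 149\right) + \left(0 - 257\right)} = \frac{1}{\left(107 + 0\right) - 257} = \frac{1}{107 - 257} = \frac{1}{-150} = - \frac{1}{150}$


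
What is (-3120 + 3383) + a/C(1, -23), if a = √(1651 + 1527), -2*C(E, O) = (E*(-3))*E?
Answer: 263 + 2*√3178/3 ≈ 300.58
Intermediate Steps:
C(E, O) = 3*E²/2 (C(E, O) = -E*(-3)*E/2 = -(-3*E)*E/2 = -(-3)*E²/2 = 3*E²/2)
a = √3178 ≈ 56.374
(-3120 + 3383) + a/C(1, -23) = (-3120 + 3383) + √3178/(((3/2)*1²)) = 263 + √3178/(((3/2)*1)) = 263 + √3178/(3/2) = 263 + √3178*(⅔) = 263 + 2*√3178/3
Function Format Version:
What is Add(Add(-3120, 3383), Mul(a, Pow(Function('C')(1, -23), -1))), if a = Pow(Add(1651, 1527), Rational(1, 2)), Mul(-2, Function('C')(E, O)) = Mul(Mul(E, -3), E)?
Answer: Add(263, Mul(Rational(2, 3), Pow(3178, Rational(1, 2)))) ≈ 300.58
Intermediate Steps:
Function('C')(E, O) = Mul(Rational(3, 2), Pow(E, 2)) (Function('C')(E, O) = Mul(Rational(-1, 2), Mul(Mul(E, -3), E)) = Mul(Rational(-1, 2), Mul(Mul(-3, E), E)) = Mul(Rational(-1, 2), Mul(-3, Pow(E, 2))) = Mul(Rational(3, 2), Pow(E, 2)))
a = Pow(3178, Rational(1, 2)) ≈ 56.374
Add(Add(-3120, 3383), Mul(a, Pow(Function('C')(1, -23), -1))) = Add(Add(-3120, 3383), Mul(Pow(3178, Rational(1, 2)), Pow(Mul(Rational(3, 2), Pow(1, 2)), -1))) = Add(263, Mul(Pow(3178, Rational(1, 2)), Pow(Mul(Rational(3, 2), 1), -1))) = Add(263, Mul(Pow(3178, Rational(1, 2)), Pow(Rational(3, 2), -1))) = Add(263, Mul(Pow(3178, Rational(1, 2)), Rational(2, 3))) = Add(263, Mul(Rational(2, 3), Pow(3178, Rational(1, 2))))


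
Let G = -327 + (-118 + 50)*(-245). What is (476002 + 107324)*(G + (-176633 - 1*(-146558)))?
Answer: -8016065892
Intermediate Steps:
G = 16333 (G = -327 - 68*(-245) = -327 + 16660 = 16333)
(476002 + 107324)*(G + (-176633 - 1*(-146558))) = (476002 + 107324)*(16333 + (-176633 - 1*(-146558))) = 583326*(16333 + (-176633 + 146558)) = 583326*(16333 - 30075) = 583326*(-13742) = -8016065892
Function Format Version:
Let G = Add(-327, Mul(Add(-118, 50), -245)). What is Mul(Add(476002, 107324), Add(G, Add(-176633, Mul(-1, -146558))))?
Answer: -8016065892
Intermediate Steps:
G = 16333 (G = Add(-327, Mul(-68, -245)) = Add(-327, 16660) = 16333)
Mul(Add(476002, 107324), Add(G, Add(-176633, Mul(-1, -146558)))) = Mul(Add(476002, 107324), Add(16333, Add(-176633, Mul(-1, -146558)))) = Mul(583326, Add(16333, Add(-176633, 146558))) = Mul(583326, Add(16333, -30075)) = Mul(583326, -13742) = -8016065892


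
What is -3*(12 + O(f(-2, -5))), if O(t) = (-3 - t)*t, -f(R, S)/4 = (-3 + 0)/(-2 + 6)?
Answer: 18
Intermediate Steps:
f(R, S) = 3 (f(R, S) = -4*(-3 + 0)/(-2 + 6) = -(-12)/4 = -4*(-¾) = 3)
O(t) = t*(-3 - t)
-3*(12 + O(f(-2, -5))) = -3*(12 - 1*3*(3 + 3)) = -3*(12 - 1*3*6) = -3*(12 - 18) = -3*(-6) = 18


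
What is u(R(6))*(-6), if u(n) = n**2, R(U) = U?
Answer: -216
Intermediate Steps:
u(R(6))*(-6) = 6**2*(-6) = 36*(-6) = -216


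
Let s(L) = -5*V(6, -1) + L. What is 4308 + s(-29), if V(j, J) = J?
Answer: 4284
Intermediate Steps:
s(L) = 5 + L (s(L) = -5*(-1) + L = 5 + L)
4308 + s(-29) = 4308 + (5 - 29) = 4308 - 24 = 4284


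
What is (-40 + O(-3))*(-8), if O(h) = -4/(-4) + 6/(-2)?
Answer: 336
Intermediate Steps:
O(h) = -2 (O(h) = -4*(-1/4) + 6*(-1/2) = 1 - 3 = -2)
(-40 + O(-3))*(-8) = (-40 - 2)*(-8) = -42*(-8) = 336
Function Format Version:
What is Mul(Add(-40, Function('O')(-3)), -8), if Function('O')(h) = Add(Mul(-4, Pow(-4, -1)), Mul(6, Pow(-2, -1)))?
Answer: 336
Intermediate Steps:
Function('O')(h) = -2 (Function('O')(h) = Add(Mul(-4, Rational(-1, 4)), Mul(6, Rational(-1, 2))) = Add(1, -3) = -2)
Mul(Add(-40, Function('O')(-3)), -8) = Mul(Add(-40, -2), -8) = Mul(-42, -8) = 336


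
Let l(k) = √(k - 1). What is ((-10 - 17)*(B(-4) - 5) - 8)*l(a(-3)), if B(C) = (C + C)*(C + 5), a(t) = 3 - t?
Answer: 343*√5 ≈ 766.97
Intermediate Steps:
B(C) = 2*C*(5 + C) (B(C) = (2*C)*(5 + C) = 2*C*(5 + C))
l(k) = √(-1 + k)
((-10 - 17)*(B(-4) - 5) - 8)*l(a(-3)) = ((-10 - 17)*(2*(-4)*(5 - 4) - 5) - 8)*√(-1 + (3 - 1*(-3))) = (-27*(2*(-4)*1 - 5) - 8)*√(-1 + (3 + 3)) = (-27*(-8 - 5) - 8)*√(-1 + 6) = (-27*(-13) - 8)*√5 = (351 - 8)*√5 = 343*√5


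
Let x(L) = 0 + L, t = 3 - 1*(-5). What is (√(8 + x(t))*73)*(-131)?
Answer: -38252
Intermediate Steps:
t = 8 (t = 3 + 5 = 8)
x(L) = L
(√(8 + x(t))*73)*(-131) = (√(8 + 8)*73)*(-131) = (√16*73)*(-131) = (4*73)*(-131) = 292*(-131) = -38252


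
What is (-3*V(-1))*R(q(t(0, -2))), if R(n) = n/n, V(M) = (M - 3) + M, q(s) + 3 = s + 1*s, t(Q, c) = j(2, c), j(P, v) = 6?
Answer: 15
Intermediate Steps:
t(Q, c) = 6
q(s) = -3 + 2*s (q(s) = -3 + (s + 1*s) = -3 + (s + s) = -3 + 2*s)
V(M) = -3 + 2*M (V(M) = (-3 + M) + M = -3 + 2*M)
R(n) = 1
(-3*V(-1))*R(q(t(0, -2))) = -3*(-3 + 2*(-1))*1 = -3*(-3 - 2)*1 = -3*(-5)*1 = 15*1 = 15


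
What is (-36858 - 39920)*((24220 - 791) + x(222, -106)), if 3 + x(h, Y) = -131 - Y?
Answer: -1796681978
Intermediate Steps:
x(h, Y) = -134 - Y (x(h, Y) = -3 + (-131 - Y) = -134 - Y)
(-36858 - 39920)*((24220 - 791) + x(222, -106)) = (-36858 - 39920)*((24220 - 791) + (-134 - 1*(-106))) = -76778*(23429 + (-134 + 106)) = -76778*(23429 - 28) = -76778*23401 = -1796681978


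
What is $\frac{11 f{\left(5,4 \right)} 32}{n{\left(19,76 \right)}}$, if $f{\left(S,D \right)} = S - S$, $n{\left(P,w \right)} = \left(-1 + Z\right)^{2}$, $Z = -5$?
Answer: $0$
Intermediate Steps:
$n{\left(P,w \right)} = 36$ ($n{\left(P,w \right)} = \left(-1 - 5\right)^{2} = \left(-6\right)^{2} = 36$)
$f{\left(S,D \right)} = 0$
$\frac{11 f{\left(5,4 \right)} 32}{n{\left(19,76 \right)}} = \frac{11 \cdot 0 \cdot 32}{36} = 0 \cdot 32 \cdot \frac{1}{36} = 0 \cdot \frac{1}{36} = 0$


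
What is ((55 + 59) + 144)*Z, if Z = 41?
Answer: 10578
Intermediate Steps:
((55 + 59) + 144)*Z = ((55 + 59) + 144)*41 = (114 + 144)*41 = 258*41 = 10578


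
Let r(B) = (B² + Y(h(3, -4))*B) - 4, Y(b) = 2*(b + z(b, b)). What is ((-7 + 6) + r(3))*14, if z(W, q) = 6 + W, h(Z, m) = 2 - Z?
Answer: 392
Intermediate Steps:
Y(b) = 12 + 4*b (Y(b) = 2*(b + (6 + b)) = 2*(6 + 2*b) = 12 + 4*b)
r(B) = -4 + B² + 8*B (r(B) = (B² + (12 + 4*(2 - 1*3))*B) - 4 = (B² + (12 + 4*(2 - 3))*B) - 4 = (B² + (12 + 4*(-1))*B) - 4 = (B² + (12 - 4)*B) - 4 = (B² + 8*B) - 4 = -4 + B² + 8*B)
((-7 + 6) + r(3))*14 = ((-7 + 6) + (-4 + 3² + 8*3))*14 = (-1 + (-4 + 9 + 24))*14 = (-1 + 29)*14 = 28*14 = 392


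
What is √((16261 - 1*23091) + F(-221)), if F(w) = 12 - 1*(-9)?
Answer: I*√6809 ≈ 82.517*I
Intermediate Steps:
F(w) = 21 (F(w) = 12 + 9 = 21)
√((16261 - 1*23091) + F(-221)) = √((16261 - 1*23091) + 21) = √((16261 - 23091) + 21) = √(-6830 + 21) = √(-6809) = I*√6809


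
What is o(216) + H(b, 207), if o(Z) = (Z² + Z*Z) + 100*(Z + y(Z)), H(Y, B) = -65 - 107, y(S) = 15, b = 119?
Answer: 116240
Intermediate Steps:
H(Y, B) = -172
o(Z) = 1500 + 2*Z² + 100*Z (o(Z) = (Z² + Z*Z) + 100*(Z + 15) = (Z² + Z²) + 100*(15 + Z) = 2*Z² + (1500 + 100*Z) = 1500 + 2*Z² + 100*Z)
o(216) + H(b, 207) = (1500 + 2*216² + 100*216) - 172 = (1500 + 2*46656 + 21600) - 172 = (1500 + 93312 + 21600) - 172 = 116412 - 172 = 116240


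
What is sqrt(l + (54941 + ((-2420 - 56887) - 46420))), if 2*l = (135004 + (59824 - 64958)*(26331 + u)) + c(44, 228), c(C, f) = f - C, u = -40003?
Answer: 8*sqrt(548638) ≈ 5925.6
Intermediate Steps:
l = 35163618 (l = ((135004 + (59824 - 64958)*(26331 - 40003)) + (228 - 1*44))/2 = ((135004 - 5134*(-13672)) + (228 - 44))/2 = ((135004 + 70192048) + 184)/2 = (70327052 + 184)/2 = (1/2)*70327236 = 35163618)
sqrt(l + (54941 + ((-2420 - 56887) - 46420))) = sqrt(35163618 + (54941 + ((-2420 - 56887) - 46420))) = sqrt(35163618 + (54941 + (-59307 - 46420))) = sqrt(35163618 + (54941 - 105727)) = sqrt(35163618 - 50786) = sqrt(35112832) = 8*sqrt(548638)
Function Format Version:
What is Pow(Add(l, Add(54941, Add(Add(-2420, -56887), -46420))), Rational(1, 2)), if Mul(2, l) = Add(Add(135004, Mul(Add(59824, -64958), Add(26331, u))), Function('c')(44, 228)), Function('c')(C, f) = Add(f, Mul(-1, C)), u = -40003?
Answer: Mul(8, Pow(548638, Rational(1, 2))) ≈ 5925.6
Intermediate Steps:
l = 35163618 (l = Mul(Rational(1, 2), Add(Add(135004, Mul(Add(59824, -64958), Add(26331, -40003))), Add(228, Mul(-1, 44)))) = Mul(Rational(1, 2), Add(Add(135004, Mul(-5134, -13672)), Add(228, -44))) = Mul(Rational(1, 2), Add(Add(135004, 70192048), 184)) = Mul(Rational(1, 2), Add(70327052, 184)) = Mul(Rational(1, 2), 70327236) = 35163618)
Pow(Add(l, Add(54941, Add(Add(-2420, -56887), -46420))), Rational(1, 2)) = Pow(Add(35163618, Add(54941, Add(Add(-2420, -56887), -46420))), Rational(1, 2)) = Pow(Add(35163618, Add(54941, Add(-59307, -46420))), Rational(1, 2)) = Pow(Add(35163618, Add(54941, -105727)), Rational(1, 2)) = Pow(Add(35163618, -50786), Rational(1, 2)) = Pow(35112832, Rational(1, 2)) = Mul(8, Pow(548638, Rational(1, 2)))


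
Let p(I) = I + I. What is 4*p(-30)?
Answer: -240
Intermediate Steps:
p(I) = 2*I
4*p(-30) = 4*(2*(-30)) = 4*(-60) = -240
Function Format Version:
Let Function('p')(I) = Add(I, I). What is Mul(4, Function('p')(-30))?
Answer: -240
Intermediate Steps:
Function('p')(I) = Mul(2, I)
Mul(4, Function('p')(-30)) = Mul(4, Mul(2, -30)) = Mul(4, -60) = -240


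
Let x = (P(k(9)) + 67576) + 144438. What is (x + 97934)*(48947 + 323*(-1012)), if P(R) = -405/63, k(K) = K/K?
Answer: -602992257039/7 ≈ -8.6142e+10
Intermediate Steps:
k(K) = 1
P(R) = -45/7 (P(R) = -405*1/63 = -45/7)
x = 1484053/7 (x = (-45/7 + 67576) + 144438 = 472987/7 + 144438 = 1484053/7 ≈ 2.1201e+5)
(x + 97934)*(48947 + 323*(-1012)) = (1484053/7 + 97934)*(48947 + 323*(-1012)) = 2169591*(48947 - 326876)/7 = (2169591/7)*(-277929) = -602992257039/7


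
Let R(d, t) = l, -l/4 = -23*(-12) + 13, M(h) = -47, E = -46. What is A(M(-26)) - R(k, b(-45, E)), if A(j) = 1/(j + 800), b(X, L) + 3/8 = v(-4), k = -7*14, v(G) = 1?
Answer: 870469/753 ≈ 1156.0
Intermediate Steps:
k = -98
b(X, L) = 5/8 (b(X, L) = -3/8 + 1 = 5/8)
l = -1156 (l = -4*(-23*(-12) + 13) = -4*(276 + 13) = -4*289 = -1156)
A(j) = 1/(800 + j)
R(d, t) = -1156
A(M(-26)) - R(k, b(-45, E)) = 1/(800 - 47) - 1*(-1156) = 1/753 + 1156 = 870469/753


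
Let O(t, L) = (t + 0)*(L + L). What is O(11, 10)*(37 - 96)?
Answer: -12980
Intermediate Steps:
O(t, L) = 2*L*t (O(t, L) = t*(2*L) = 2*L*t)
O(11, 10)*(37 - 96) = (2*10*11)*(37 - 96) = 220*(-59) = -12980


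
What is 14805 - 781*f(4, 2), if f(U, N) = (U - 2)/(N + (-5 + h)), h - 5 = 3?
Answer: 72463/5 ≈ 14493.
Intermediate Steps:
h = 8 (h = 5 + 3 = 8)
f(U, N) = (-2 + U)/(3 + N) (f(U, N) = (U - 2)/(N + (-5 + 8)) = (-2 + U)/(N + 3) = (-2 + U)/(3 + N))
14805 - 781*f(4, 2) = 14805 - 781*(-2 + 4)/(3 + 2) = 14805 - 781*2/5 = 14805 - 781*⅖ = 14805 - 1562/5 = 72463/5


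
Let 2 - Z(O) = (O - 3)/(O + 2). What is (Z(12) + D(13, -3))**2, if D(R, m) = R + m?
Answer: 25281/196 ≈ 128.98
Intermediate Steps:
Z(O) = 2 - (-3 + O)/(2 + O) (Z(O) = 2 - (O - 3)/(O + 2) = 2 - (-3 + O)/(2 + O))
(Z(12) + D(13, -3))**2 = ((7 + 12)/(2 + 12) + (13 - 3))**2 = (19/14 + 10)**2 = (159/14)**2 = 25281/196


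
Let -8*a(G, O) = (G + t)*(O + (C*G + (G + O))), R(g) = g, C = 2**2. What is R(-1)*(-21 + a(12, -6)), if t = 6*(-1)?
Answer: 57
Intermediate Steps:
C = 4
t = -6
a(G, O) = -(-6 + G)*(2*O + 5*G)/8 (a(G, O) = -(G - 6)*(O + (4*G + (G + O)))/8 = -(-6 + G)*(O + (O + 5*G))/8 = -(-6 + G)*(2*O + 5*G)/8)
R(-1)*(-21 + a(12, -6)) = -(-21 + (-5/8*12**2 + (3/2)*(-6) + (15/4)*12 - 1/4*12*(-6))) = -(-21 + (-5/8*144 - 9 + 45 + 18)) = -(-21 + (-90 - 9 + 45 + 18)) = -(-21 - 36) = -1*(-57) = 57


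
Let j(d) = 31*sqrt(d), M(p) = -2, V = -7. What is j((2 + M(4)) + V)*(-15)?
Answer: -465*I*sqrt(7) ≈ -1230.3*I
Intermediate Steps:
j((2 + M(4)) + V)*(-15) = (31*sqrt((2 - 2) - 7))*(-15) = (31*sqrt(0 - 7))*(-15) = (31*sqrt(-7))*(-15) = (31*(I*sqrt(7)))*(-15) = (31*I*sqrt(7))*(-15) = -465*I*sqrt(7)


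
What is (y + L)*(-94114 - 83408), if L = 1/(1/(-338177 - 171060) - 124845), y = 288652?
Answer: -1628875391085735496395/31787846633 ≈ -5.1242e+10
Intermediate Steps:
L = -509237/63575693266 (L = 1/(1/(-509237) - 124845) = 1/(-1/509237 - 124845) = 1/(-63575693266/509237) = -509237/63575693266 ≈ -8.0099e-6)
(y + L)*(-94114 - 83408) = (288652 - 509237/63575693266)*(-94114 - 83408) = (18351251012108195/63575693266)*(-177522) = -1628875391085735496395/31787846633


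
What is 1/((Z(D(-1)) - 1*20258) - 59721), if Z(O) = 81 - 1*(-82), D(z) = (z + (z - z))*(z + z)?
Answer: -1/79816 ≈ -1.2529e-5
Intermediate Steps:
D(z) = 2*z² (D(z) = (z + 0)*(2*z) = z*(2*z) = 2*z²)
Z(O) = 163 (Z(O) = 81 + 82 = 163)
1/((Z(D(-1)) - 1*20258) - 59721) = 1/((163 - 1*20258) - 59721) = 1/((163 - 20258) - 59721) = 1/(-20095 - 59721) = 1/(-79816) = -1/79816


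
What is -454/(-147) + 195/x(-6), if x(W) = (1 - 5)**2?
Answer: 35929/2352 ≈ 15.276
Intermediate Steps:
x(W) = 16 (x(W) = (-4)**2 = 16)
-454/(-147) + 195/x(-6) = -454/(-147) + 195/16 = -454*(-1/147) + 195*(1/16) = 454/147 + 195/16 = 35929/2352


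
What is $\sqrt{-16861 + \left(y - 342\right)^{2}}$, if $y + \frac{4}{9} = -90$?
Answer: $\frac{\sqrt{13781923}}{9} \approx 412.49$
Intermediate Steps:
$y = - \frac{814}{9}$ ($y = - \frac{4}{9} - 90 = - \frac{814}{9} \approx -90.444$)
$\sqrt{-16861 + \left(y - 342\right)^{2}} = \sqrt{-16861 + \left(- \frac{814}{9} - 342\right)^{2}} = \sqrt{-16861 + \left(- \frac{3892}{9}\right)^{2}} = \sqrt{-16861 + \frac{15147664}{81}} = \sqrt{\frac{13781923}{81}} = \frac{\sqrt{13781923}}{9}$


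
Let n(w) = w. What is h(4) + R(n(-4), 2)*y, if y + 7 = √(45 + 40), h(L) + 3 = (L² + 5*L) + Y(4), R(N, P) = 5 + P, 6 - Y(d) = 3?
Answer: -13 + 7*√85 ≈ 51.537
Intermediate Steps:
Y(d) = 3 (Y(d) = 6 - 1*3 = 6 - 3 = 3)
h(L) = L² + 5*L (h(L) = -3 + ((L² + 5*L) + 3) = -3 + (3 + L² + 5*L) = L² + 5*L)
y = -7 + √85 (y = -7 + √(45 + 40) = -7 + √85 ≈ 2.2195)
h(4) + R(n(-4), 2)*y = 4*(5 + 4) + (5 + 2)*(-7 + √85) = 4*9 + 7*(-7 + √85) = 36 + (-49 + 7*√85) = -13 + 7*√85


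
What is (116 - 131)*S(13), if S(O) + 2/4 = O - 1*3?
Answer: -285/2 ≈ -142.50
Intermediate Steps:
S(O) = -7/2 + O (S(O) = -1/2 + (O - 1*3) = -1/2 + (O - 3) = -1/2 + (-3 + O) = -7/2 + O)
(116 - 131)*S(13) = (116 - 131)*(-7/2 + 13) = -15*19/2 = -285/2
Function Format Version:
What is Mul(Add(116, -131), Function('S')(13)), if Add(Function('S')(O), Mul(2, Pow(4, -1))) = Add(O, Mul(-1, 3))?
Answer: Rational(-285, 2) ≈ -142.50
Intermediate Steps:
Function('S')(O) = Add(Rational(-7, 2), O) (Function('S')(O) = Add(Rational(-1, 2), Add(O, Mul(-1, 3))) = Add(Rational(-1, 2), Add(O, -3)) = Add(Rational(-1, 2), Add(-3, O)) = Add(Rational(-7, 2), O))
Mul(Add(116, -131), Function('S')(13)) = Mul(Add(116, -131), Add(Rational(-7, 2), 13)) = Mul(-15, Rational(19, 2)) = Rational(-285, 2)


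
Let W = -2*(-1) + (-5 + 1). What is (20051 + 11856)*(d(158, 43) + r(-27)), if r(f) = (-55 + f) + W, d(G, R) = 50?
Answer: -1084838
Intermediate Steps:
W = -2 (W = 2 - 4 = -2)
r(f) = -57 + f (r(f) = (-55 + f) - 2 = -57 + f)
(20051 + 11856)*(d(158, 43) + r(-27)) = (20051 + 11856)*(50 + (-57 - 27)) = 31907*(50 - 84) = 31907*(-34) = -1084838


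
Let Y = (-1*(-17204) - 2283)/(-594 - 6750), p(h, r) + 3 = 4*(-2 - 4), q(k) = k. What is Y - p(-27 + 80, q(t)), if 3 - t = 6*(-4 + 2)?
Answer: 183367/7344 ≈ 24.968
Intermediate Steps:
t = 15 (t = 3 - 6*(-4 + 2) = 3 - 6*(-2) = 3 - 1*(-12) = 3 + 12 = 15)
p(h, r) = -27 (p(h, r) = -3 + 4*(-2 - 4) = -3 + 4*(-6) = -3 - 24 = -27)
Y = -14921/7344 (Y = (17204 - 2283)/(-7344) = 14921*(-1/7344) = -14921/7344 ≈ -2.0317)
Y - p(-27 + 80, q(t)) = -14921/7344 - 1*(-27) = -14921/7344 + 27 = 183367/7344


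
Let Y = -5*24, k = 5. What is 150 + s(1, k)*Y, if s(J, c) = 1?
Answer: 30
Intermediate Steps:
Y = -120
150 + s(1, k)*Y = 150 + 1*(-120) = 150 - 120 = 30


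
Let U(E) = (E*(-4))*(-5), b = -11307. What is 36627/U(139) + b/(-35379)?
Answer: 442420031/32784540 ≈ 13.495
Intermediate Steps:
U(E) = 20*E (U(E) = -4*E*(-5) = 20*E)
36627/U(139) + b/(-35379) = 36627/((20*139)) - 11307/(-35379) = 36627/2780 - 11307*(-1/35379) = 36627*(1/2780) + 3769/11793 = 36627/2780 + 3769/11793 = 442420031/32784540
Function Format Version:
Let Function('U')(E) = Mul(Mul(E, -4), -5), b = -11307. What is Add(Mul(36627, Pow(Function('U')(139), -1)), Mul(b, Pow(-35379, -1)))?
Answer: Rational(442420031, 32784540) ≈ 13.495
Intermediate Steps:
Function('U')(E) = Mul(20, E) (Function('U')(E) = Mul(Mul(-4, E), -5) = Mul(20, E))
Add(Mul(36627, Pow(Function('U')(139), -1)), Mul(b, Pow(-35379, -1))) = Add(Mul(36627, Pow(Mul(20, 139), -1)), Mul(-11307, Pow(-35379, -1))) = Add(Mul(36627, Pow(2780, -1)), Mul(-11307, Rational(-1, 35379))) = Add(Mul(36627, Rational(1, 2780)), Rational(3769, 11793)) = Add(Rational(36627, 2780), Rational(3769, 11793)) = Rational(442420031, 32784540)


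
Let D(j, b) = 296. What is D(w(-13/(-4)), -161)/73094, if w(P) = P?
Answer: 148/36547 ≈ 0.0040496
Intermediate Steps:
D(w(-13/(-4)), -161)/73094 = 296/73094 = 296*(1/73094) = 148/36547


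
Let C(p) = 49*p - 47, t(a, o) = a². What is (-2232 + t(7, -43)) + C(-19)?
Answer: -3161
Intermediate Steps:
C(p) = -47 + 49*p
(-2232 + t(7, -43)) + C(-19) = (-2232 + 7²) + (-47 + 49*(-19)) = (-2232 + 49) + (-47 - 931) = -2183 - 978 = -3161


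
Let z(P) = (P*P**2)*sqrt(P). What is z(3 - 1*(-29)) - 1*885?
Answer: -885 + 131072*sqrt(2) ≈ 1.8448e+5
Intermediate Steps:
z(P) = P**(7/2) (z(P) = P**3*sqrt(P) = P**(7/2))
z(3 - 1*(-29)) - 1*885 = (3 - 1*(-29))**(7/2) - 1*885 = (3 + 29)**(7/2) - 885 = 32**(7/2) - 885 = 131072*sqrt(2) - 885 = -885 + 131072*sqrt(2)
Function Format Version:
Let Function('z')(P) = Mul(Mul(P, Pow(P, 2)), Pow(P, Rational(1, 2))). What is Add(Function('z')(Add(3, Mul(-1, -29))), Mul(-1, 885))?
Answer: Add(-885, Mul(131072, Pow(2, Rational(1, 2)))) ≈ 1.8448e+5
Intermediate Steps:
Function('z')(P) = Pow(P, Rational(7, 2)) (Function('z')(P) = Mul(Pow(P, 3), Pow(P, Rational(1, 2))) = Pow(P, Rational(7, 2)))
Add(Function('z')(Add(3, Mul(-1, -29))), Mul(-1, 885)) = Add(Pow(Add(3, Mul(-1, -29)), Rational(7, 2)), Mul(-1, 885)) = Add(Pow(Add(3, 29), Rational(7, 2)), -885) = Add(Pow(32, Rational(7, 2)), -885) = Add(Mul(131072, Pow(2, Rational(1, 2))), -885) = Add(-885, Mul(131072, Pow(2, Rational(1, 2))))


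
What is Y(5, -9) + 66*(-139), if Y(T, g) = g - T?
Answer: -9188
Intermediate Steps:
Y(5, -9) + 66*(-139) = (-9 - 1*5) + 66*(-139) = (-9 - 5) - 9174 = -14 - 9174 = -9188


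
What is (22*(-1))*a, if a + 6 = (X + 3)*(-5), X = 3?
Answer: 792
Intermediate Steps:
a = -36 (a = -6 + (3 + 3)*(-5) = -6 + 6*(-5) = -6 - 30 = -36)
(22*(-1))*a = (22*(-1))*(-36) = -22*(-36) = 792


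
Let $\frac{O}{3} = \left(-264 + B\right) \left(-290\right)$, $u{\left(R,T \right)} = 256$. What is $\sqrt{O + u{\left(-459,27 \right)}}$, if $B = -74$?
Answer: $2 \sqrt{73579} \approx 542.51$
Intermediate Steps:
$O = 294060$ ($O = 3 \left(-264 - 74\right) \left(-290\right) = 3 \left(\left(-338\right) \left(-290\right)\right) = 3 \cdot 98020 = 294060$)
$\sqrt{O + u{\left(-459,27 \right)}} = \sqrt{294060 + 256} = \sqrt{294316} = 2 \sqrt{73579}$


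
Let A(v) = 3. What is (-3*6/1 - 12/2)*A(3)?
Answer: -72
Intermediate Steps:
(-3*6/1 - 12/2)*A(3) = (-3*6/1 - 12/2)*3 = (-18*1 - 12*1/2)*3 = (-18 - 6)*3 = -24*3 = -72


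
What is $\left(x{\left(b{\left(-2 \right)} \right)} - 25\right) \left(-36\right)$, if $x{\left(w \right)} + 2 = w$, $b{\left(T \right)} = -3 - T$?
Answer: $1008$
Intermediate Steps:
$x{\left(w \right)} = -2 + w$
$\left(x{\left(b{\left(-2 \right)} \right)} - 25\right) \left(-36\right) = \left(\left(-2 - 1\right) - 25\right) \left(-36\right) = \left(-3 - 25\right) \left(-36\right) = \left(-28\right) \left(-36\right) = 1008$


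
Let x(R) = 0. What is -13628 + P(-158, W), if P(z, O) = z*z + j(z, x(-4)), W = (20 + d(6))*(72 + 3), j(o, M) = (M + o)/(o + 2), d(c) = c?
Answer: 884287/78 ≈ 11337.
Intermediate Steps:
j(o, M) = (M + o)/(2 + o)
W = 1950 (W = (20 + 6)*(72 + 3) = 26*75 = 1950)
P(z, O) = z² + z/(2 + z) (P(z, O) = z*z + (0 + z)/(2 + z) = z² + z/(2 + z))
-13628 + P(-158, W) = -13628 - 158*(1 - 158*(2 - 158))/(2 - 158) = -13628 - 158*(1 - 158*(-156))/(-156) = -13628 - 158*(-1/156)*(1 + 24648) = -13628 - 158*(-1/156)*24649 = -13628 + 1947271/78 = 884287/78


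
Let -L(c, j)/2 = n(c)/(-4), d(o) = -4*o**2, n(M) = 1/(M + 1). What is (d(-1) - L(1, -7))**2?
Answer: 289/16 ≈ 18.063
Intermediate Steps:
n(M) = 1/(1 + M)
L(c, j) = 1/(2*(1 + c)) (L(c, j) = -2/((1 + c)*(-4)) = -2*(-1)/((1 + c)*4) = -(-1)/(2*(1 + c)) = 1/(2*(1 + c)))
(d(-1) - L(1, -7))**2 = (-4*(-1)**2 - 1/(2*(1 + 1)))**2 = (-4*1 - 1/(2*2))**2 = (-4 - 1/(2*2))**2 = (-4 - 1*1/4)**2 = (-4 - 1/4)**2 = (-17/4)**2 = 289/16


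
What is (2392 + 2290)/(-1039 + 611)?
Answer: -2341/214 ≈ -10.939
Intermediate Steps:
(2392 + 2290)/(-1039 + 611) = 4682/(-428) = 4682*(-1/428) = -2341/214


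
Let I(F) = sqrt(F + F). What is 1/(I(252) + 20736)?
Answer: 288/5971961 - sqrt(14)/71663532 ≈ 4.8173e-5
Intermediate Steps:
I(F) = sqrt(2)*sqrt(F) (I(F) = sqrt(2*F) = sqrt(2)*sqrt(F))
1/(I(252) + 20736) = 1/(sqrt(2)*sqrt(252) + 20736) = 1/(sqrt(2)*(6*sqrt(7)) + 20736) = 1/(6*sqrt(14) + 20736) = 1/(20736 + 6*sqrt(14))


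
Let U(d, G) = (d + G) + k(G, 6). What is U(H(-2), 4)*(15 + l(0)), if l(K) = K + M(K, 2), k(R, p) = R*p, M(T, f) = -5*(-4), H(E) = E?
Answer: 910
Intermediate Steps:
M(T, f) = 20
l(K) = 20 + K (l(K) = K + 20 = 20 + K)
U(d, G) = d + 7*G (U(d, G) = (d + G) + G*6 = (G + d) + 6*G = d + 7*G)
U(H(-2), 4)*(15 + l(0)) = (-2 + 7*4)*(15 + (20 + 0)) = (-2 + 28)*(15 + 20) = 26*35 = 910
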